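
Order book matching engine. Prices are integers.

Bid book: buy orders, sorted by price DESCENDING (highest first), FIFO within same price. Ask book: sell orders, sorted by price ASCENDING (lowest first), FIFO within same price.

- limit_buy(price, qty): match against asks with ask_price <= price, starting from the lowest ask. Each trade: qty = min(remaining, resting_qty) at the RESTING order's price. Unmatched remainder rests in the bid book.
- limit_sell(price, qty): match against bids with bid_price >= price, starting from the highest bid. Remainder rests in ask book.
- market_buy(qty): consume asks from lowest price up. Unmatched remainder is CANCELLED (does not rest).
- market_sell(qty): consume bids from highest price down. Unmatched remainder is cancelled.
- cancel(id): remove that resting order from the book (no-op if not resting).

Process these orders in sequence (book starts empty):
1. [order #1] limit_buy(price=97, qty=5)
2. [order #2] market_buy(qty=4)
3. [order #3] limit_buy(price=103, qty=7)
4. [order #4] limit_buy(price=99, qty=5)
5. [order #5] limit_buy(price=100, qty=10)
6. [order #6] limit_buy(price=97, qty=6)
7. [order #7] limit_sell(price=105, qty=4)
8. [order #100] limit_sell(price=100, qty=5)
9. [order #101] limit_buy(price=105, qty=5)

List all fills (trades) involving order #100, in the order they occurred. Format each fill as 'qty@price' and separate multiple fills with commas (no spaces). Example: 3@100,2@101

After op 1 [order #1] limit_buy(price=97, qty=5): fills=none; bids=[#1:5@97] asks=[-]
After op 2 [order #2] market_buy(qty=4): fills=none; bids=[#1:5@97] asks=[-]
After op 3 [order #3] limit_buy(price=103, qty=7): fills=none; bids=[#3:7@103 #1:5@97] asks=[-]
After op 4 [order #4] limit_buy(price=99, qty=5): fills=none; bids=[#3:7@103 #4:5@99 #1:5@97] asks=[-]
After op 5 [order #5] limit_buy(price=100, qty=10): fills=none; bids=[#3:7@103 #5:10@100 #4:5@99 #1:5@97] asks=[-]
After op 6 [order #6] limit_buy(price=97, qty=6): fills=none; bids=[#3:7@103 #5:10@100 #4:5@99 #1:5@97 #6:6@97] asks=[-]
After op 7 [order #7] limit_sell(price=105, qty=4): fills=none; bids=[#3:7@103 #5:10@100 #4:5@99 #1:5@97 #6:6@97] asks=[#7:4@105]
After op 8 [order #100] limit_sell(price=100, qty=5): fills=#3x#100:5@103; bids=[#3:2@103 #5:10@100 #4:5@99 #1:5@97 #6:6@97] asks=[#7:4@105]
After op 9 [order #101] limit_buy(price=105, qty=5): fills=#101x#7:4@105; bids=[#101:1@105 #3:2@103 #5:10@100 #4:5@99 #1:5@97 #6:6@97] asks=[-]

Answer: 5@103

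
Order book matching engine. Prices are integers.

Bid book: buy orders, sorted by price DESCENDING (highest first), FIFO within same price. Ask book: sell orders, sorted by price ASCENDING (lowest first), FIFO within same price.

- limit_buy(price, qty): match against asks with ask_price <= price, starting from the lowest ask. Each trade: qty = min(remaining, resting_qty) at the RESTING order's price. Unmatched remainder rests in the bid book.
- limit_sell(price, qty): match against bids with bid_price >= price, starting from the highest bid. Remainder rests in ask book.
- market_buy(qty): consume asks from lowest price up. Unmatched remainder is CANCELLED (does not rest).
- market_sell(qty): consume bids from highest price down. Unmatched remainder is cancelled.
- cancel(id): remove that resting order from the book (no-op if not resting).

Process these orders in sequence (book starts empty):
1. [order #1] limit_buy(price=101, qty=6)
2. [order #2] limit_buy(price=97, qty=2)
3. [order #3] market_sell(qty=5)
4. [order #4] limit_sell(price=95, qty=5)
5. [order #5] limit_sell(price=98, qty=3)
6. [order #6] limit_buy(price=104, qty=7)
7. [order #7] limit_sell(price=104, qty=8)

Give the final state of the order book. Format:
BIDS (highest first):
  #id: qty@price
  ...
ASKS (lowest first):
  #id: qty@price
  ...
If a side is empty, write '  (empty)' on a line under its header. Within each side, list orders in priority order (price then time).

Answer: BIDS (highest first):
  (empty)
ASKS (lowest first):
  #7: 6@104

Derivation:
After op 1 [order #1] limit_buy(price=101, qty=6): fills=none; bids=[#1:6@101] asks=[-]
After op 2 [order #2] limit_buy(price=97, qty=2): fills=none; bids=[#1:6@101 #2:2@97] asks=[-]
After op 3 [order #3] market_sell(qty=5): fills=#1x#3:5@101; bids=[#1:1@101 #2:2@97] asks=[-]
After op 4 [order #4] limit_sell(price=95, qty=5): fills=#1x#4:1@101 #2x#4:2@97; bids=[-] asks=[#4:2@95]
After op 5 [order #5] limit_sell(price=98, qty=3): fills=none; bids=[-] asks=[#4:2@95 #5:3@98]
After op 6 [order #6] limit_buy(price=104, qty=7): fills=#6x#4:2@95 #6x#5:3@98; bids=[#6:2@104] asks=[-]
After op 7 [order #7] limit_sell(price=104, qty=8): fills=#6x#7:2@104; bids=[-] asks=[#7:6@104]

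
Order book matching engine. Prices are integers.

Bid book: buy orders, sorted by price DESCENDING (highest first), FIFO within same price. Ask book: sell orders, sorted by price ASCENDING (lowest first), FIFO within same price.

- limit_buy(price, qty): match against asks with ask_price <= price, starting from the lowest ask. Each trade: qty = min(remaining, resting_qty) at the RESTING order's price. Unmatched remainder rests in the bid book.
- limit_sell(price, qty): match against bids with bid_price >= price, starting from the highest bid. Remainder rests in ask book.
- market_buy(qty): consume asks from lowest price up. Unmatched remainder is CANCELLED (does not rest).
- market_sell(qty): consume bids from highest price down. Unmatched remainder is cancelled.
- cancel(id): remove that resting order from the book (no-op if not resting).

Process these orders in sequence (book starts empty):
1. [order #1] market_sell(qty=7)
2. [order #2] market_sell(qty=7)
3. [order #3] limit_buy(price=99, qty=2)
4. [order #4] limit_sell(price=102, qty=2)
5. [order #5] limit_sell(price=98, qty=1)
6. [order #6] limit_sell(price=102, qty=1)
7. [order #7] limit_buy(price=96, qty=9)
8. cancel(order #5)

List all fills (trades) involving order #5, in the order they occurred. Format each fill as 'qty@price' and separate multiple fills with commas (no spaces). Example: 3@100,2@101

After op 1 [order #1] market_sell(qty=7): fills=none; bids=[-] asks=[-]
After op 2 [order #2] market_sell(qty=7): fills=none; bids=[-] asks=[-]
After op 3 [order #3] limit_buy(price=99, qty=2): fills=none; bids=[#3:2@99] asks=[-]
After op 4 [order #4] limit_sell(price=102, qty=2): fills=none; bids=[#3:2@99] asks=[#4:2@102]
After op 5 [order #5] limit_sell(price=98, qty=1): fills=#3x#5:1@99; bids=[#3:1@99] asks=[#4:2@102]
After op 6 [order #6] limit_sell(price=102, qty=1): fills=none; bids=[#3:1@99] asks=[#4:2@102 #6:1@102]
After op 7 [order #7] limit_buy(price=96, qty=9): fills=none; bids=[#3:1@99 #7:9@96] asks=[#4:2@102 #6:1@102]
After op 8 cancel(order #5): fills=none; bids=[#3:1@99 #7:9@96] asks=[#4:2@102 #6:1@102]

Answer: 1@99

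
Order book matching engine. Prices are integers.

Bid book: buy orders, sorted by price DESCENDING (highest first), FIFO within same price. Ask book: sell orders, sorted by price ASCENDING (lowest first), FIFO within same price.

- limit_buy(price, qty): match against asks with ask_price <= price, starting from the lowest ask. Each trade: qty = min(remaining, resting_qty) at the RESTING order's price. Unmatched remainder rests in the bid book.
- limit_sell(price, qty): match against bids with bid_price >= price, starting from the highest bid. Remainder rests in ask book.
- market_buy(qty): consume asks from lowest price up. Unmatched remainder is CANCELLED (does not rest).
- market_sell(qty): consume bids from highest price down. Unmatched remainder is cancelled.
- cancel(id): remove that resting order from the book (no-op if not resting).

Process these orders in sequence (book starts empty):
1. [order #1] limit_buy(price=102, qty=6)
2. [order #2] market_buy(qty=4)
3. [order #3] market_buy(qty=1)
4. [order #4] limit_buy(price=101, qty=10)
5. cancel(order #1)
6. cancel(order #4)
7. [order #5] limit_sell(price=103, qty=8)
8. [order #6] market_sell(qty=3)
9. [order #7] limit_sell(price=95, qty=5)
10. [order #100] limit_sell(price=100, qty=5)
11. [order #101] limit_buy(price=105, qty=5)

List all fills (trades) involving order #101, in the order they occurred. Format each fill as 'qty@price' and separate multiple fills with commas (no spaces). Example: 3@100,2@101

Answer: 5@95

Derivation:
After op 1 [order #1] limit_buy(price=102, qty=6): fills=none; bids=[#1:6@102] asks=[-]
After op 2 [order #2] market_buy(qty=4): fills=none; bids=[#1:6@102] asks=[-]
After op 3 [order #3] market_buy(qty=1): fills=none; bids=[#1:6@102] asks=[-]
After op 4 [order #4] limit_buy(price=101, qty=10): fills=none; bids=[#1:6@102 #4:10@101] asks=[-]
After op 5 cancel(order #1): fills=none; bids=[#4:10@101] asks=[-]
After op 6 cancel(order #4): fills=none; bids=[-] asks=[-]
After op 7 [order #5] limit_sell(price=103, qty=8): fills=none; bids=[-] asks=[#5:8@103]
After op 8 [order #6] market_sell(qty=3): fills=none; bids=[-] asks=[#5:8@103]
After op 9 [order #7] limit_sell(price=95, qty=5): fills=none; bids=[-] asks=[#7:5@95 #5:8@103]
After op 10 [order #100] limit_sell(price=100, qty=5): fills=none; bids=[-] asks=[#7:5@95 #100:5@100 #5:8@103]
After op 11 [order #101] limit_buy(price=105, qty=5): fills=#101x#7:5@95; bids=[-] asks=[#100:5@100 #5:8@103]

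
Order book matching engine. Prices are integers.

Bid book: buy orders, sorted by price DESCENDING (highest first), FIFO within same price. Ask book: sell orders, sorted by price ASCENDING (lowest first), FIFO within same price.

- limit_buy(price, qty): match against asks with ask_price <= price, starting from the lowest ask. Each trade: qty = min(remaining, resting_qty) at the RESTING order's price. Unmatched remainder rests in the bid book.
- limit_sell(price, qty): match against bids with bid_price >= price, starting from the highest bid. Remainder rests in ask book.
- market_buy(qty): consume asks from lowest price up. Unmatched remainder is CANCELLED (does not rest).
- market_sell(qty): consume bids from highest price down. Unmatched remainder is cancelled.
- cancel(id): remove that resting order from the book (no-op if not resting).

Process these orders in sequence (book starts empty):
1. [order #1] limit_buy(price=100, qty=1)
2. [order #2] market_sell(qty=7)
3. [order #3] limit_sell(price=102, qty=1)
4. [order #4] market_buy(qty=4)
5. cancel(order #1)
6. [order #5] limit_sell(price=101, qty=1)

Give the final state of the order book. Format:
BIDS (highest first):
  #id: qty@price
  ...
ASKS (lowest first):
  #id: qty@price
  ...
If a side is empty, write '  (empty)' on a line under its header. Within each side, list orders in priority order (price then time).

After op 1 [order #1] limit_buy(price=100, qty=1): fills=none; bids=[#1:1@100] asks=[-]
After op 2 [order #2] market_sell(qty=7): fills=#1x#2:1@100; bids=[-] asks=[-]
After op 3 [order #3] limit_sell(price=102, qty=1): fills=none; bids=[-] asks=[#3:1@102]
After op 4 [order #4] market_buy(qty=4): fills=#4x#3:1@102; bids=[-] asks=[-]
After op 5 cancel(order #1): fills=none; bids=[-] asks=[-]
After op 6 [order #5] limit_sell(price=101, qty=1): fills=none; bids=[-] asks=[#5:1@101]

Answer: BIDS (highest first):
  (empty)
ASKS (lowest first):
  #5: 1@101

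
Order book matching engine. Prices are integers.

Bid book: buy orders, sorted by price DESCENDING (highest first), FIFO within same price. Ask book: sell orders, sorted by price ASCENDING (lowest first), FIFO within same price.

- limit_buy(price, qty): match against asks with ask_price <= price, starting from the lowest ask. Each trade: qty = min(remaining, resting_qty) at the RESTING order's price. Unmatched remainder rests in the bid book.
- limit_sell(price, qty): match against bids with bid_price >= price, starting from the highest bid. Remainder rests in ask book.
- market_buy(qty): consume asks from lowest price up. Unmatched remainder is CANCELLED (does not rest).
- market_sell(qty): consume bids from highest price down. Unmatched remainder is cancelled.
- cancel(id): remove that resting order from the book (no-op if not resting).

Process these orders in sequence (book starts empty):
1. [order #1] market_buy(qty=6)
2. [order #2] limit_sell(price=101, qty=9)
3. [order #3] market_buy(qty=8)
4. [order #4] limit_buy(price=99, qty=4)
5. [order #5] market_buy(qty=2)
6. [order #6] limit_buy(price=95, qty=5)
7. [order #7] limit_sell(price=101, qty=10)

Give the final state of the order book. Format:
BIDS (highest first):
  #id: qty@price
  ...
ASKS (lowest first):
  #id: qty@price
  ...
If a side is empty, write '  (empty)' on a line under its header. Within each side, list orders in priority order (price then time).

Answer: BIDS (highest first):
  #4: 4@99
  #6: 5@95
ASKS (lowest first):
  #7: 10@101

Derivation:
After op 1 [order #1] market_buy(qty=6): fills=none; bids=[-] asks=[-]
After op 2 [order #2] limit_sell(price=101, qty=9): fills=none; bids=[-] asks=[#2:9@101]
After op 3 [order #3] market_buy(qty=8): fills=#3x#2:8@101; bids=[-] asks=[#2:1@101]
After op 4 [order #4] limit_buy(price=99, qty=4): fills=none; bids=[#4:4@99] asks=[#2:1@101]
After op 5 [order #5] market_buy(qty=2): fills=#5x#2:1@101; bids=[#4:4@99] asks=[-]
After op 6 [order #6] limit_buy(price=95, qty=5): fills=none; bids=[#4:4@99 #6:5@95] asks=[-]
After op 7 [order #7] limit_sell(price=101, qty=10): fills=none; bids=[#4:4@99 #6:5@95] asks=[#7:10@101]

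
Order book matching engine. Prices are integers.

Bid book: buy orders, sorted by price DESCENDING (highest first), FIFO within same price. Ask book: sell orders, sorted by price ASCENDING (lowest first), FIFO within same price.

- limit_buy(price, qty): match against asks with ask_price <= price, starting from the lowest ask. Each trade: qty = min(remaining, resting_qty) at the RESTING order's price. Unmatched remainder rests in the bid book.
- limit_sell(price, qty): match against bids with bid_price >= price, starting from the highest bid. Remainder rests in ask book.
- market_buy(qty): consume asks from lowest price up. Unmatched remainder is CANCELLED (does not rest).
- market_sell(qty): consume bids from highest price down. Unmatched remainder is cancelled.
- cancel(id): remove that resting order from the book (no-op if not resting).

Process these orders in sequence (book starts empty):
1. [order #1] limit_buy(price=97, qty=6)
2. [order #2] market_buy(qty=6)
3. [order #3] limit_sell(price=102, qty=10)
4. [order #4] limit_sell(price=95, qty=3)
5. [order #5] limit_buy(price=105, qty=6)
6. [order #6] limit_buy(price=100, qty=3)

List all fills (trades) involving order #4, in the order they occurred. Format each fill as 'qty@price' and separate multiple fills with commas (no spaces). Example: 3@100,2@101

After op 1 [order #1] limit_buy(price=97, qty=6): fills=none; bids=[#1:6@97] asks=[-]
After op 2 [order #2] market_buy(qty=6): fills=none; bids=[#1:6@97] asks=[-]
After op 3 [order #3] limit_sell(price=102, qty=10): fills=none; bids=[#1:6@97] asks=[#3:10@102]
After op 4 [order #4] limit_sell(price=95, qty=3): fills=#1x#4:3@97; bids=[#1:3@97] asks=[#3:10@102]
After op 5 [order #5] limit_buy(price=105, qty=6): fills=#5x#3:6@102; bids=[#1:3@97] asks=[#3:4@102]
After op 6 [order #6] limit_buy(price=100, qty=3): fills=none; bids=[#6:3@100 #1:3@97] asks=[#3:4@102]

Answer: 3@97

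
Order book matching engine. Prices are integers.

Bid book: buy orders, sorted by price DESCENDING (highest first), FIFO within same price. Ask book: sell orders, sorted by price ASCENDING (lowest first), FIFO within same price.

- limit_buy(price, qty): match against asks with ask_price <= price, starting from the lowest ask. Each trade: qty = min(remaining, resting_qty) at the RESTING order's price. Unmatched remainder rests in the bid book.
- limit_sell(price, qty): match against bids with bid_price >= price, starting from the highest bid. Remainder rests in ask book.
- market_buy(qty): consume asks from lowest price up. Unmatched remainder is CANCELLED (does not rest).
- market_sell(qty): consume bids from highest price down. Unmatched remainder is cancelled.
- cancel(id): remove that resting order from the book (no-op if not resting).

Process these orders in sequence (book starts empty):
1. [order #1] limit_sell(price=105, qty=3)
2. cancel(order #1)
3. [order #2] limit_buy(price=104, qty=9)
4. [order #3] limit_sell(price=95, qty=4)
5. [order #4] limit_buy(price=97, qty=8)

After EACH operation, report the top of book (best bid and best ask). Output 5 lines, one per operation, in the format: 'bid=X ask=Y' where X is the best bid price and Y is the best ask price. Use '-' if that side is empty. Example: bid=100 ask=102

Answer: bid=- ask=105
bid=- ask=-
bid=104 ask=-
bid=104 ask=-
bid=104 ask=-

Derivation:
After op 1 [order #1] limit_sell(price=105, qty=3): fills=none; bids=[-] asks=[#1:3@105]
After op 2 cancel(order #1): fills=none; bids=[-] asks=[-]
After op 3 [order #2] limit_buy(price=104, qty=9): fills=none; bids=[#2:9@104] asks=[-]
After op 4 [order #3] limit_sell(price=95, qty=4): fills=#2x#3:4@104; bids=[#2:5@104] asks=[-]
After op 5 [order #4] limit_buy(price=97, qty=8): fills=none; bids=[#2:5@104 #4:8@97] asks=[-]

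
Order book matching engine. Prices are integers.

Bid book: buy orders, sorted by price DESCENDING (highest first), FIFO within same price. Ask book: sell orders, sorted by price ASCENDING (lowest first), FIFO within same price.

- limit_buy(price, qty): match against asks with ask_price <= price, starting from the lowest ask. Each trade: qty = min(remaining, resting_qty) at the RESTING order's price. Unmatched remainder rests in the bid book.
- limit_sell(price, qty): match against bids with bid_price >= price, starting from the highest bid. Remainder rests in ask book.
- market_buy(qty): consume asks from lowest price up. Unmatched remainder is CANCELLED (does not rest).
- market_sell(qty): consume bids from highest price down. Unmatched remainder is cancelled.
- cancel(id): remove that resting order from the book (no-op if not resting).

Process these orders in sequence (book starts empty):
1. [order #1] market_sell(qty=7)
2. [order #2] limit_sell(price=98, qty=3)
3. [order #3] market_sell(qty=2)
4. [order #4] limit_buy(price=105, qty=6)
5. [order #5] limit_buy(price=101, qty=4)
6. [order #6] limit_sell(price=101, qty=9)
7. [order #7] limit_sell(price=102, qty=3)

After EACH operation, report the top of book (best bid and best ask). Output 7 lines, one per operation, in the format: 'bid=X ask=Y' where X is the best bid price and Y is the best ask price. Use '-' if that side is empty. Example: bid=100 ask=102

After op 1 [order #1] market_sell(qty=7): fills=none; bids=[-] asks=[-]
After op 2 [order #2] limit_sell(price=98, qty=3): fills=none; bids=[-] asks=[#2:3@98]
After op 3 [order #3] market_sell(qty=2): fills=none; bids=[-] asks=[#2:3@98]
After op 4 [order #4] limit_buy(price=105, qty=6): fills=#4x#2:3@98; bids=[#4:3@105] asks=[-]
After op 5 [order #5] limit_buy(price=101, qty=4): fills=none; bids=[#4:3@105 #5:4@101] asks=[-]
After op 6 [order #6] limit_sell(price=101, qty=9): fills=#4x#6:3@105 #5x#6:4@101; bids=[-] asks=[#6:2@101]
After op 7 [order #7] limit_sell(price=102, qty=3): fills=none; bids=[-] asks=[#6:2@101 #7:3@102]

Answer: bid=- ask=-
bid=- ask=98
bid=- ask=98
bid=105 ask=-
bid=105 ask=-
bid=- ask=101
bid=- ask=101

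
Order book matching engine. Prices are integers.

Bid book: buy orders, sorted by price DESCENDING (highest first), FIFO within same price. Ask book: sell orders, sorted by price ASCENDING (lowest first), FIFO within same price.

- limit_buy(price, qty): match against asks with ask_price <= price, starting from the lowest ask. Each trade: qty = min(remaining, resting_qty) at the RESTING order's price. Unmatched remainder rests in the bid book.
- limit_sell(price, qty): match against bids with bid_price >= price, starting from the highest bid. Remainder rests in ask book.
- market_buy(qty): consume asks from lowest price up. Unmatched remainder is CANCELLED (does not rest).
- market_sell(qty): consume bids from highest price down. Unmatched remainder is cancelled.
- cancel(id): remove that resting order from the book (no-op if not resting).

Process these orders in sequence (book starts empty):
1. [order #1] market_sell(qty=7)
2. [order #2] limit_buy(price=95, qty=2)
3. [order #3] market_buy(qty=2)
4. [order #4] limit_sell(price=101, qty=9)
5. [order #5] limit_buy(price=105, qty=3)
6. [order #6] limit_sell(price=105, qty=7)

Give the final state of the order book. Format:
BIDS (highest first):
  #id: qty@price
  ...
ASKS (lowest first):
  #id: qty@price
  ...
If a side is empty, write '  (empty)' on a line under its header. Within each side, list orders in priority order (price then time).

Answer: BIDS (highest first):
  #2: 2@95
ASKS (lowest first):
  #4: 6@101
  #6: 7@105

Derivation:
After op 1 [order #1] market_sell(qty=7): fills=none; bids=[-] asks=[-]
After op 2 [order #2] limit_buy(price=95, qty=2): fills=none; bids=[#2:2@95] asks=[-]
After op 3 [order #3] market_buy(qty=2): fills=none; bids=[#2:2@95] asks=[-]
After op 4 [order #4] limit_sell(price=101, qty=9): fills=none; bids=[#2:2@95] asks=[#4:9@101]
After op 5 [order #5] limit_buy(price=105, qty=3): fills=#5x#4:3@101; bids=[#2:2@95] asks=[#4:6@101]
After op 6 [order #6] limit_sell(price=105, qty=7): fills=none; bids=[#2:2@95] asks=[#4:6@101 #6:7@105]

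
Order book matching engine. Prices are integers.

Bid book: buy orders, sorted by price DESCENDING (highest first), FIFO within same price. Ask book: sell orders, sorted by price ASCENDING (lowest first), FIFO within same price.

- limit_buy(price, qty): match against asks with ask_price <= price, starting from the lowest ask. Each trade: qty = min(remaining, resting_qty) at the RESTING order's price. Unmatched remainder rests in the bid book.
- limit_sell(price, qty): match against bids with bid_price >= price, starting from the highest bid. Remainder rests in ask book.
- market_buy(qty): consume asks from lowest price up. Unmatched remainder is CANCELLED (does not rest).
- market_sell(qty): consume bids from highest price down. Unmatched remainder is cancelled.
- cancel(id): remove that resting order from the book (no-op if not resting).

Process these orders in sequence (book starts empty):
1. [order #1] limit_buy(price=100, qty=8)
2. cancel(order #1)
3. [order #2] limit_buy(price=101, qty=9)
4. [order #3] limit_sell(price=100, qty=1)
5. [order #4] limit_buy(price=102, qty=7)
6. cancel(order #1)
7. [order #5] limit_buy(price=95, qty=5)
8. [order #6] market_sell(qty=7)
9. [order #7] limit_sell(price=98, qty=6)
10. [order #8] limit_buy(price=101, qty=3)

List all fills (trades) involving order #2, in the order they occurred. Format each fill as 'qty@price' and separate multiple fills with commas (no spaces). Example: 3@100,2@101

After op 1 [order #1] limit_buy(price=100, qty=8): fills=none; bids=[#1:8@100] asks=[-]
After op 2 cancel(order #1): fills=none; bids=[-] asks=[-]
After op 3 [order #2] limit_buy(price=101, qty=9): fills=none; bids=[#2:9@101] asks=[-]
After op 4 [order #3] limit_sell(price=100, qty=1): fills=#2x#3:1@101; bids=[#2:8@101] asks=[-]
After op 5 [order #4] limit_buy(price=102, qty=7): fills=none; bids=[#4:7@102 #2:8@101] asks=[-]
After op 6 cancel(order #1): fills=none; bids=[#4:7@102 #2:8@101] asks=[-]
After op 7 [order #5] limit_buy(price=95, qty=5): fills=none; bids=[#4:7@102 #2:8@101 #5:5@95] asks=[-]
After op 8 [order #6] market_sell(qty=7): fills=#4x#6:7@102; bids=[#2:8@101 #5:5@95] asks=[-]
After op 9 [order #7] limit_sell(price=98, qty=6): fills=#2x#7:6@101; bids=[#2:2@101 #5:5@95] asks=[-]
After op 10 [order #8] limit_buy(price=101, qty=3): fills=none; bids=[#2:2@101 #8:3@101 #5:5@95] asks=[-]

Answer: 1@101,6@101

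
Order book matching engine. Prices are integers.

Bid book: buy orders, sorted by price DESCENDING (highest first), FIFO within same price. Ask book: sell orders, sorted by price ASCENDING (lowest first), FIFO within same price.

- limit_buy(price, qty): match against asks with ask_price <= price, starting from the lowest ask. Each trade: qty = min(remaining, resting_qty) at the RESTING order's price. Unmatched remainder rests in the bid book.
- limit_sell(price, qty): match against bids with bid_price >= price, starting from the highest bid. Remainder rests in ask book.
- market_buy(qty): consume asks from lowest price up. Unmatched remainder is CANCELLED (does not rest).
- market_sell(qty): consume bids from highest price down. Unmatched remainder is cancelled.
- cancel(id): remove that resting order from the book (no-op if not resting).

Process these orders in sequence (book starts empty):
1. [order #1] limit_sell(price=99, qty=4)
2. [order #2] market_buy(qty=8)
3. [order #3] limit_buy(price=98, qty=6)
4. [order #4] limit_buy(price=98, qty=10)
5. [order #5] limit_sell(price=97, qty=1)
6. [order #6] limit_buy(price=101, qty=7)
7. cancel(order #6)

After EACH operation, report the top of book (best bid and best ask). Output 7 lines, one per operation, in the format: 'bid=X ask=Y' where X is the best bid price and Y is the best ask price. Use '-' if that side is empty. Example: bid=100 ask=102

Answer: bid=- ask=99
bid=- ask=-
bid=98 ask=-
bid=98 ask=-
bid=98 ask=-
bid=101 ask=-
bid=98 ask=-

Derivation:
After op 1 [order #1] limit_sell(price=99, qty=4): fills=none; bids=[-] asks=[#1:4@99]
After op 2 [order #2] market_buy(qty=8): fills=#2x#1:4@99; bids=[-] asks=[-]
After op 3 [order #3] limit_buy(price=98, qty=6): fills=none; bids=[#3:6@98] asks=[-]
After op 4 [order #4] limit_buy(price=98, qty=10): fills=none; bids=[#3:6@98 #4:10@98] asks=[-]
After op 5 [order #5] limit_sell(price=97, qty=1): fills=#3x#5:1@98; bids=[#3:5@98 #4:10@98] asks=[-]
After op 6 [order #6] limit_buy(price=101, qty=7): fills=none; bids=[#6:7@101 #3:5@98 #4:10@98] asks=[-]
After op 7 cancel(order #6): fills=none; bids=[#3:5@98 #4:10@98] asks=[-]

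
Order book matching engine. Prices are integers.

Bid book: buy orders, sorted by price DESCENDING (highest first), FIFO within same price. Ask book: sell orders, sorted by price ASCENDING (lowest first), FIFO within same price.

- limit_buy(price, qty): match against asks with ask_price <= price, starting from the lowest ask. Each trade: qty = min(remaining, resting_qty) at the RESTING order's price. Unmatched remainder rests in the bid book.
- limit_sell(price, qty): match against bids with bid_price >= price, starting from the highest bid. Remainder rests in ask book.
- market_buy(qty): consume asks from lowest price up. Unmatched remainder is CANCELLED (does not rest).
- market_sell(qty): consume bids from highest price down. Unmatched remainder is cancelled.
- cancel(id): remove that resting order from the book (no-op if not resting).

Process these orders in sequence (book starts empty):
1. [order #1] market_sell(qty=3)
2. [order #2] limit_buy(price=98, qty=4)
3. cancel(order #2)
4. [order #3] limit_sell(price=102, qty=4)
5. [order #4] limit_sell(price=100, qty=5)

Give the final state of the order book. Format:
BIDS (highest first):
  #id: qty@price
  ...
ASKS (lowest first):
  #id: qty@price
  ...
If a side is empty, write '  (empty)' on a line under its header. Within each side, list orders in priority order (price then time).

After op 1 [order #1] market_sell(qty=3): fills=none; bids=[-] asks=[-]
After op 2 [order #2] limit_buy(price=98, qty=4): fills=none; bids=[#2:4@98] asks=[-]
After op 3 cancel(order #2): fills=none; bids=[-] asks=[-]
After op 4 [order #3] limit_sell(price=102, qty=4): fills=none; bids=[-] asks=[#3:4@102]
After op 5 [order #4] limit_sell(price=100, qty=5): fills=none; bids=[-] asks=[#4:5@100 #3:4@102]

Answer: BIDS (highest first):
  (empty)
ASKS (lowest first):
  #4: 5@100
  #3: 4@102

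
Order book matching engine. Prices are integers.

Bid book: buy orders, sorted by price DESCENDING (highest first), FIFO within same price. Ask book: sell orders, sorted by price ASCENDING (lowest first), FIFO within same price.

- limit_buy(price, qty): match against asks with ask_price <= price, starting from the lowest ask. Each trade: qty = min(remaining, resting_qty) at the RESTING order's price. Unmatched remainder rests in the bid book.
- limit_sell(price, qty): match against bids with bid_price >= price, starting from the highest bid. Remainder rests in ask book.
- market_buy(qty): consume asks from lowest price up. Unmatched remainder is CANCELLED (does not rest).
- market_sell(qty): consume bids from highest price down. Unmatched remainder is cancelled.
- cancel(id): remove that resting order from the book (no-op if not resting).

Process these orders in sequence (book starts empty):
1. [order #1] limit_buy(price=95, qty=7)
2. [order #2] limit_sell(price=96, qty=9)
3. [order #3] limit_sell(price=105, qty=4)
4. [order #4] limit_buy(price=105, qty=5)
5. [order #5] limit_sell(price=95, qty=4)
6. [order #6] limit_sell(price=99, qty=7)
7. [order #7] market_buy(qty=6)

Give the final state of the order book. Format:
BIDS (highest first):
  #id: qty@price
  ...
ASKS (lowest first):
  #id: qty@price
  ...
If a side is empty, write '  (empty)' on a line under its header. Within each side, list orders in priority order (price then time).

After op 1 [order #1] limit_buy(price=95, qty=7): fills=none; bids=[#1:7@95] asks=[-]
After op 2 [order #2] limit_sell(price=96, qty=9): fills=none; bids=[#1:7@95] asks=[#2:9@96]
After op 3 [order #3] limit_sell(price=105, qty=4): fills=none; bids=[#1:7@95] asks=[#2:9@96 #3:4@105]
After op 4 [order #4] limit_buy(price=105, qty=5): fills=#4x#2:5@96; bids=[#1:7@95] asks=[#2:4@96 #3:4@105]
After op 5 [order #5] limit_sell(price=95, qty=4): fills=#1x#5:4@95; bids=[#1:3@95] asks=[#2:4@96 #3:4@105]
After op 6 [order #6] limit_sell(price=99, qty=7): fills=none; bids=[#1:3@95] asks=[#2:4@96 #6:7@99 #3:4@105]
After op 7 [order #7] market_buy(qty=6): fills=#7x#2:4@96 #7x#6:2@99; bids=[#1:3@95] asks=[#6:5@99 #3:4@105]

Answer: BIDS (highest first):
  #1: 3@95
ASKS (lowest first):
  #6: 5@99
  #3: 4@105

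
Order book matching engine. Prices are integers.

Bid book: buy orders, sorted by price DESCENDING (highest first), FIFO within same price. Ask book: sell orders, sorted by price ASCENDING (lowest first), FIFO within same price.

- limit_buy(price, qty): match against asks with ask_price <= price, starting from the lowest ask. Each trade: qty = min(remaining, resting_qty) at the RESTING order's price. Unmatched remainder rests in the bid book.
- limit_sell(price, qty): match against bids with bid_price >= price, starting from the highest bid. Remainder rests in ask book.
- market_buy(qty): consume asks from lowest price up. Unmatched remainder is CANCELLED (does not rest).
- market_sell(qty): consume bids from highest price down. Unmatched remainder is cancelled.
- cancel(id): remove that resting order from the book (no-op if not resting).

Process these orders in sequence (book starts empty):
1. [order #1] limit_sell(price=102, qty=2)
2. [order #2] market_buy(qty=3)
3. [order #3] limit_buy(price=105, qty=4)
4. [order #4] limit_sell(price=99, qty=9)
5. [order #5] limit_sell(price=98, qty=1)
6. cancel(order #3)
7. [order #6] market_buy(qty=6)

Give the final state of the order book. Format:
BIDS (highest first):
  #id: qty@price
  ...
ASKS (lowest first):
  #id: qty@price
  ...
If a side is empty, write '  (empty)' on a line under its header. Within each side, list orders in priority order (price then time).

After op 1 [order #1] limit_sell(price=102, qty=2): fills=none; bids=[-] asks=[#1:2@102]
After op 2 [order #2] market_buy(qty=3): fills=#2x#1:2@102; bids=[-] asks=[-]
After op 3 [order #3] limit_buy(price=105, qty=4): fills=none; bids=[#3:4@105] asks=[-]
After op 4 [order #4] limit_sell(price=99, qty=9): fills=#3x#4:4@105; bids=[-] asks=[#4:5@99]
After op 5 [order #5] limit_sell(price=98, qty=1): fills=none; bids=[-] asks=[#5:1@98 #4:5@99]
After op 6 cancel(order #3): fills=none; bids=[-] asks=[#5:1@98 #4:5@99]
After op 7 [order #6] market_buy(qty=6): fills=#6x#5:1@98 #6x#4:5@99; bids=[-] asks=[-]

Answer: BIDS (highest first):
  (empty)
ASKS (lowest first):
  (empty)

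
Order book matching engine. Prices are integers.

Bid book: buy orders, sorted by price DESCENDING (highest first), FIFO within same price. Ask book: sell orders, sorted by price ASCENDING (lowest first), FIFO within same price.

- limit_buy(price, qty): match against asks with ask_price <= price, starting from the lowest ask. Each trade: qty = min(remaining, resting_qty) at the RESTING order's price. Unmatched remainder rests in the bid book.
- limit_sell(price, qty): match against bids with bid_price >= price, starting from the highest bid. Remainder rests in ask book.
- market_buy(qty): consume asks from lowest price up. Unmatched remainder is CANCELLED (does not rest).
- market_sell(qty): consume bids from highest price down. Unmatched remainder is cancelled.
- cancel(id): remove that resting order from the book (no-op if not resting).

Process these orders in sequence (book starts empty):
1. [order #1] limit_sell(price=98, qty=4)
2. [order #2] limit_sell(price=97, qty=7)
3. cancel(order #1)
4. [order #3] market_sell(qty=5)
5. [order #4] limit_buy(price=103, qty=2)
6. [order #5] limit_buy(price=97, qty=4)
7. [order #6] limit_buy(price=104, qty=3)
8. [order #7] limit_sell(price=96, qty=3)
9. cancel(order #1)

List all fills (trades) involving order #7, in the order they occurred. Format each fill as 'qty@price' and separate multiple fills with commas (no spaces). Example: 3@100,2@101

Answer: 2@104

Derivation:
After op 1 [order #1] limit_sell(price=98, qty=4): fills=none; bids=[-] asks=[#1:4@98]
After op 2 [order #2] limit_sell(price=97, qty=7): fills=none; bids=[-] asks=[#2:7@97 #1:4@98]
After op 3 cancel(order #1): fills=none; bids=[-] asks=[#2:7@97]
After op 4 [order #3] market_sell(qty=5): fills=none; bids=[-] asks=[#2:7@97]
After op 5 [order #4] limit_buy(price=103, qty=2): fills=#4x#2:2@97; bids=[-] asks=[#2:5@97]
After op 6 [order #5] limit_buy(price=97, qty=4): fills=#5x#2:4@97; bids=[-] asks=[#2:1@97]
After op 7 [order #6] limit_buy(price=104, qty=3): fills=#6x#2:1@97; bids=[#6:2@104] asks=[-]
After op 8 [order #7] limit_sell(price=96, qty=3): fills=#6x#7:2@104; bids=[-] asks=[#7:1@96]
After op 9 cancel(order #1): fills=none; bids=[-] asks=[#7:1@96]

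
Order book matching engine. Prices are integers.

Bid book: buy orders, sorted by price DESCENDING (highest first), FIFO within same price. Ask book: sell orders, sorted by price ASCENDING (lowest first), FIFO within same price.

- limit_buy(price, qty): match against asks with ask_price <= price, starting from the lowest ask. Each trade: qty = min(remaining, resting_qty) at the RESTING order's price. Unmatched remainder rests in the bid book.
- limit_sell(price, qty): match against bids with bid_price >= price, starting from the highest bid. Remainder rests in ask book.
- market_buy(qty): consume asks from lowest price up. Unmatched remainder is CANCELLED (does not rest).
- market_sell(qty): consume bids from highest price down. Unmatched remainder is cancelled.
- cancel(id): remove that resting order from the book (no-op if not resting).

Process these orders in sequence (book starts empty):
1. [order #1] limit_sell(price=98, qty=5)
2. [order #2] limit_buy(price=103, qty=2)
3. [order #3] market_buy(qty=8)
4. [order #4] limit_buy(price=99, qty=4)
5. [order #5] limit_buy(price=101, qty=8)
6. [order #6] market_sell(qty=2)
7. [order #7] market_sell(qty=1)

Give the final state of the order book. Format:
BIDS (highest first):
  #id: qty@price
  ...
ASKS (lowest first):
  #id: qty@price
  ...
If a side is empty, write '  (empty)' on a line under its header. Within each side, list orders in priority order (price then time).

Answer: BIDS (highest first):
  #5: 5@101
  #4: 4@99
ASKS (lowest first):
  (empty)

Derivation:
After op 1 [order #1] limit_sell(price=98, qty=5): fills=none; bids=[-] asks=[#1:5@98]
After op 2 [order #2] limit_buy(price=103, qty=2): fills=#2x#1:2@98; bids=[-] asks=[#1:3@98]
After op 3 [order #3] market_buy(qty=8): fills=#3x#1:3@98; bids=[-] asks=[-]
After op 4 [order #4] limit_buy(price=99, qty=4): fills=none; bids=[#4:4@99] asks=[-]
After op 5 [order #5] limit_buy(price=101, qty=8): fills=none; bids=[#5:8@101 #4:4@99] asks=[-]
After op 6 [order #6] market_sell(qty=2): fills=#5x#6:2@101; bids=[#5:6@101 #4:4@99] asks=[-]
After op 7 [order #7] market_sell(qty=1): fills=#5x#7:1@101; bids=[#5:5@101 #4:4@99] asks=[-]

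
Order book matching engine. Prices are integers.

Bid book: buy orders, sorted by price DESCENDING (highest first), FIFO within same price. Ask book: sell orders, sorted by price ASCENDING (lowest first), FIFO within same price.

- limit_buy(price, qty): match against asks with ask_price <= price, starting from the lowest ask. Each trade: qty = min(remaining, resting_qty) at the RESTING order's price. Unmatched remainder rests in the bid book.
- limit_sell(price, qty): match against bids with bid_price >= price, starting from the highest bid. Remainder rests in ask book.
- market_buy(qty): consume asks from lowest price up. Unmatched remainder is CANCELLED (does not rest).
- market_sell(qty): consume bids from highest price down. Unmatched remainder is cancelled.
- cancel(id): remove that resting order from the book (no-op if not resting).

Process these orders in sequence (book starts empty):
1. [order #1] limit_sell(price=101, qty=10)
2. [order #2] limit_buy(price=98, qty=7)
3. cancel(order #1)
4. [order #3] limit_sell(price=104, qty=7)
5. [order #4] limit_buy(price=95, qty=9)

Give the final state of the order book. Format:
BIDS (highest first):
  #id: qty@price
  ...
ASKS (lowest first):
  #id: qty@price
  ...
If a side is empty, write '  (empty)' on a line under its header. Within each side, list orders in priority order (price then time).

Answer: BIDS (highest first):
  #2: 7@98
  #4: 9@95
ASKS (lowest first):
  #3: 7@104

Derivation:
After op 1 [order #1] limit_sell(price=101, qty=10): fills=none; bids=[-] asks=[#1:10@101]
After op 2 [order #2] limit_buy(price=98, qty=7): fills=none; bids=[#2:7@98] asks=[#1:10@101]
After op 3 cancel(order #1): fills=none; bids=[#2:7@98] asks=[-]
After op 4 [order #3] limit_sell(price=104, qty=7): fills=none; bids=[#2:7@98] asks=[#3:7@104]
After op 5 [order #4] limit_buy(price=95, qty=9): fills=none; bids=[#2:7@98 #4:9@95] asks=[#3:7@104]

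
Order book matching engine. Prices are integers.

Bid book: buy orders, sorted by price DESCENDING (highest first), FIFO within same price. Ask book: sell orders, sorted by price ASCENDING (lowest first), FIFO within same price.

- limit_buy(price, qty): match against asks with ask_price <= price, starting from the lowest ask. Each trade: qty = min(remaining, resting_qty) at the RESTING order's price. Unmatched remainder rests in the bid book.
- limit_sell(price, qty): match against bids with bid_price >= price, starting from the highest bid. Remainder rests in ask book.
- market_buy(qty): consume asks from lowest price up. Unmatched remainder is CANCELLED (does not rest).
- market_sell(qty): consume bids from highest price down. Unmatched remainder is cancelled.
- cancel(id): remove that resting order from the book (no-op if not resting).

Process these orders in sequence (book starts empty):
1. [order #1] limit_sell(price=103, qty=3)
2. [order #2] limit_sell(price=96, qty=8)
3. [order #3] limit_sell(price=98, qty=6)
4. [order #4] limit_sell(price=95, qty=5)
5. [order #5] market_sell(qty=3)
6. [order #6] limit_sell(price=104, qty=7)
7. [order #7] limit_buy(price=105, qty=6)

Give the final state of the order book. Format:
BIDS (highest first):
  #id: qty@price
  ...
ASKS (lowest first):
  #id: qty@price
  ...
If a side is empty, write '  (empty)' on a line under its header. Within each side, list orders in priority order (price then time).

After op 1 [order #1] limit_sell(price=103, qty=3): fills=none; bids=[-] asks=[#1:3@103]
After op 2 [order #2] limit_sell(price=96, qty=8): fills=none; bids=[-] asks=[#2:8@96 #1:3@103]
After op 3 [order #3] limit_sell(price=98, qty=6): fills=none; bids=[-] asks=[#2:8@96 #3:6@98 #1:3@103]
After op 4 [order #4] limit_sell(price=95, qty=5): fills=none; bids=[-] asks=[#4:5@95 #2:8@96 #3:6@98 #1:3@103]
After op 5 [order #5] market_sell(qty=3): fills=none; bids=[-] asks=[#4:5@95 #2:8@96 #3:6@98 #1:3@103]
After op 6 [order #6] limit_sell(price=104, qty=7): fills=none; bids=[-] asks=[#4:5@95 #2:8@96 #3:6@98 #1:3@103 #6:7@104]
After op 7 [order #7] limit_buy(price=105, qty=6): fills=#7x#4:5@95 #7x#2:1@96; bids=[-] asks=[#2:7@96 #3:6@98 #1:3@103 #6:7@104]

Answer: BIDS (highest first):
  (empty)
ASKS (lowest first):
  #2: 7@96
  #3: 6@98
  #1: 3@103
  #6: 7@104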